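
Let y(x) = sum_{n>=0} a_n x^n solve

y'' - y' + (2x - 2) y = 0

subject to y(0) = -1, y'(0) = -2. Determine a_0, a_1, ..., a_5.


Ansatz: y(x) = sum_{n>=0} a_n x^n, so y'(x) = sum_{n>=1} n a_n x^(n-1) and y''(x) = sum_{n>=2} n(n-1) a_n x^(n-2).
Substitute into P(x) y'' + Q(x) y' + R(x) y = 0 with P(x) = 1, Q(x) = -1, R(x) = 2x - 2, and match powers of x.
Initial conditions: a_0 = -1, a_1 = -2.
Setting the coefficient of each power of x to zero and solving order by order (substituting the coefficients already found):
  x^0: 2 a_2 - a_1 - 2 a_0 = 0  ->  2 a_2 = a_1 + 2 a_0 = -4  ->  a_2 = -2
  x^1: 6 a_3 - 2 a_2 - 2 a_1 + 2 a_0 = 0  ->  6 a_3 = 2 a_2 + 2 a_1 - 2 a_0 = -6  ->  a_3 = -1
  x^2: 12 a_4 - 3 a_3 - 2 a_2 + 2 a_1 = 0  ->  12 a_4 = 3 a_3 + 2 a_2 - 2 a_1 = -3  ->  a_4 = -1/4
  x^3: 20 a_5 - 4 a_4 - 2 a_3 + 2 a_2 = 0  ->  20 a_5 = 4 a_4 + 2 a_3 - 2 a_2 = 1  ->  a_5 = 1/20
Truncated series: y(x) = -1 - 2 x - 2 x^2 - x^3 - (1/4) x^4 + (1/20) x^5 + O(x^6).

a_0 = -1; a_1 = -2; a_2 = -2; a_3 = -1; a_4 = -1/4; a_5 = 1/20


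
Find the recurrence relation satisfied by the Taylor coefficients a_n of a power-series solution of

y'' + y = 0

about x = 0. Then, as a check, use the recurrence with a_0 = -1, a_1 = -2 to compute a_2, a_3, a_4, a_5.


Substitute y = sum_n a_n x^n into y'' + (const) y = 0.
y''(x) = sum_{n>=0} (n+2)(n+1) a_{n+2} x^n.
The ODE becomes sum_n [(n+2)(n+1) a_{n+2} + 1 a_n] x^n = 0.
Setting each coefficient to zero gives the recurrence:
  (n+2)(n+1) a_{n+2} + 1 a_n = 0,
  a_{n+2} = -1 / ((n+1)(n+2)) a_n.

Check with a_0 = -1, a_1 = -2 (apply the recurrence for n = 0, 1, 2, 3): a_0 = -1, a_1 = -2, a_2 = 1/2, a_3 = 1/3, a_4 = -1/24, a_5 = -1/60.

a_{n+2} = -1/((n+1)(n+2)) * a_n; check: a_0 = -1, a_1 = -2, a_2 = 1/2, a_3 = 1/3, a_4 = -1/24, a_5 = -1/60


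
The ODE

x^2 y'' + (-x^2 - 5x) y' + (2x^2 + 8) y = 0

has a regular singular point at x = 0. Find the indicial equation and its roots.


Divide by x^2 to reach normal form y'' + P_1(x) y' + P_2(x) y = 0 with P_1(x) = -1 - 5/x and P_2(x) = 2 + 8/x^2.
x = 0 is a singular point because the y'-coefficient -1 - 5/x has a pole at x = 0 and the y-coefficient 2 + 8/x^2 has a pole at x = 0.
It is a regular singular point because x P_1(x) = p(x) = -x - 5 and x^2 P_2(x) = q(x) = 2x^2 + 8 are polynomials, hence analytic at x = 0.
p(0) = -5,  q(0) = 8.
Indicial equation: r(r-1) + p(0) r + q(0) = 0, i.e. r^2 + (p(0) - 1) r + q(0) = 0, i.e. r^2 - 6 r + 8 = 0.
Discriminant: (-6)^2 - 4(8) = 4, so r = (6 ± 2)/2.
Solving: r_1 = 4, r_2 = 2.

indicial: r^2 - 6 r + 8 = 0; roots r_1 = 4, r_2 = 2


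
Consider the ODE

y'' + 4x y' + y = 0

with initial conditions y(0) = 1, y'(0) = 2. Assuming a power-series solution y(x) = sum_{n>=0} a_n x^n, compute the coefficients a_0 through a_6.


Ansatz: y(x) = sum_{n>=0} a_n x^n, so y'(x) = sum_{n>=1} n a_n x^(n-1) and y''(x) = sum_{n>=2} n(n-1) a_n x^(n-2).
Substitute into P(x) y'' + Q(x) y' + R(x) y = 0 with P(x) = 1, Q(x) = 4x, R(x) = 1, and match powers of x.
Initial conditions: a_0 = 1, a_1 = 2.
Setting the coefficient of each power of x to zero and solving order by order (substituting the coefficients already found):
  x^0: 2 a_2 + a_0 = 0  ->  2 a_2 = -a_0 = -1  ->  a_2 = -1/2
  x^1: 6 a_3 + 5 a_1 = 0  ->  6 a_3 = -5 a_1 = -10  ->  a_3 = -5/3
  x^2: 12 a_4 + 9 a_2 = 0  ->  12 a_4 = -9 a_2 = 9/2  ->  a_4 = 3/8
  x^3: 20 a_5 + 13 a_3 = 0  ->  20 a_5 = -13 a_3 = 65/3  ->  a_5 = 13/12
  x^4: 30 a_6 + 17 a_4 = 0  ->  30 a_6 = -17 a_4 = -51/8  ->  a_6 = -17/80
Truncated series: y(x) = 1 + 2 x - (1/2) x^2 - (5/3) x^3 + (3/8) x^4 + (13/12) x^5 - (17/80) x^6 + O(x^7).

a_0 = 1; a_1 = 2; a_2 = -1/2; a_3 = -5/3; a_4 = 3/8; a_5 = 13/12; a_6 = -17/80


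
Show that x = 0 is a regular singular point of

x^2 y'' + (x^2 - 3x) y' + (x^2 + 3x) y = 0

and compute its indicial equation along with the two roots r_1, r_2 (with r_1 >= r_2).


Divide by x^2 to reach normal form y'' + P_1(x) y' + P_2(x) y = 0 with P_1(x) = 1 - 3/x and P_2(x) = 1 + 3/x.
x = 0 is a singular point because the y'-coefficient 1 - 3/x has a pole at x = 0 and the y-coefficient 1 + 3/x has a pole at x = 0.
It is a regular singular point because x P_1(x) = p(x) = x - 3 and x^2 P_2(x) = q(x) = x^2 + 3x are polynomials, hence analytic at x = 0.
p(0) = -3,  q(0) = 0.
Indicial equation: r(r-1) + p(0) r + q(0) = 0, i.e. r^2 + (p(0) - 1) r + q(0) = 0, i.e. r^2 - 4 r = 0.
Discriminant: (-4)^2 - 4(0) = 16, so r = (4 ± 4)/2.
Solving: r_1 = 4, r_2 = 0.

indicial: r^2 - 4 r = 0; roots r_1 = 4, r_2 = 0


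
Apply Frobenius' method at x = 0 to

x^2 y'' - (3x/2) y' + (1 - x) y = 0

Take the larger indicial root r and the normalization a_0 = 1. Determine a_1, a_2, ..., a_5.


Write in Frobenius form y'' + (p(x)/x) y' + (q(x)/x^2) y = 0:
  p(x) = -3/2,  q(x) = 1 - x.
Indicial equation: r(r-1) + (-3/2) r + (1) = 0 -> roots r_1 = 2, r_2 = 1/2.
Take r = r_1 = 2. Let y(x) = x^r sum_{n>=0} a_n x^n with a_0 = 1.
Substitute y = x^r sum a_n x^n and match x^{r+n}. The recurrence is
  D(n) a_n - 1 a_{n-1} = 0,  where D(n) = (r+n)(r+n-1) + (-3/2)(r+n) + (1).
  a_n = 1 / D(n) * a_{n-1}.
Since the indicial polynomial factors as (r - r_1)(r - r_2), D(n) = (r_1 + n - r_1)(r_1 + n - r_2) = n(n + 3/2).
Evaluating step by step (a_0 = 1):
  n = 1: D(1) = 1(1 + 3/2) = 5/2; numerator = 1(1) = 1; a_1 = (1)/(5/2) = 2/5
  n = 2: D(2) = 2(2 + 3/2) = 7; numerator = 1(2/5) = 2/5; a_2 = (2/5)/(7) = 2/35
  n = 3: D(3) = 3(3 + 3/2) = 27/2; numerator = 1(2/35) = 2/35; a_3 = (2/35)/(27/2) = 4/945
  n = 4: D(4) = 4(4 + 3/2) = 22; numerator = 1(4/945) = 4/945; a_4 = (4/945)/(22) = 2/10395
  n = 5: D(5) = 5(5 + 3/2) = 65/2; numerator = 1(2/10395) = 2/10395; a_5 = (2/10395)/(65/2) = 4/675675

r = 2; a_0 = 1; a_1 = 2/5; a_2 = 2/35; a_3 = 4/945; a_4 = 2/10395; a_5 = 4/675675


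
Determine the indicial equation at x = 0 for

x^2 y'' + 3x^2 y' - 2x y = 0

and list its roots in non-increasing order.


Divide by x^2 to reach normal form y'' + P_1(x) y' + P_2(x) y = 0 with P_1(x) = 3 and P_2(x) = -2/x.
x = 0 is a singular point because the y-coefficient -2/x has a pole at x = 0.
It is a regular singular point because x P_1(x) = p(x) = 3x and x^2 P_2(x) = q(x) = -2x are polynomials, hence analytic at x = 0.
p(0) = 0,  q(0) = 0.
Indicial equation: r(r-1) + p(0) r + q(0) = 0, i.e. r^2 + (p(0) - 1) r + q(0) = 0, i.e. r^2 - 1 r = 0.
Discriminant: (-1)^2 - 4(0) = 1, so r = (1 ± 1)/2.
Solving: r_1 = 1, r_2 = 0.

indicial: r^2 - 1 r = 0; roots r_1 = 1, r_2 = 0


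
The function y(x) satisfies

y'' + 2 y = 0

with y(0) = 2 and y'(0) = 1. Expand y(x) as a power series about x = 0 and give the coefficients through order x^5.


Ansatz: y(x) = sum_{n>=0} a_n x^n, so y'(x) = sum_{n>=1} n a_n x^(n-1) and y''(x) = sum_{n>=2} n(n-1) a_n x^(n-2).
Substitute into P(x) y'' + Q(x) y' + R(x) y = 0 with P(x) = 1, Q(x) = 0, R(x) = 2, and match powers of x.
Initial conditions: a_0 = 2, a_1 = 1.
Setting the coefficient of each power of x to zero and solving order by order (substituting the coefficients already found):
  x^0: 2 a_2 + 2 a_0 = 0  ->  2 a_2 = -2 a_0 = -4  ->  a_2 = -2
  x^1: 6 a_3 + 2 a_1 = 0  ->  6 a_3 = -2 a_1 = -2  ->  a_3 = -1/3
  x^2: 12 a_4 + 2 a_2 = 0  ->  12 a_4 = -2 a_2 = 4  ->  a_4 = 1/3
  x^3: 20 a_5 + 2 a_3 = 0  ->  20 a_5 = -2 a_3 = 2/3  ->  a_5 = 1/30
Truncated series: y(x) = 2 + x - 2 x^2 - (1/3) x^3 + (1/3) x^4 + (1/30) x^5 + O(x^6).

a_0 = 2; a_1 = 1; a_2 = -2; a_3 = -1/3; a_4 = 1/3; a_5 = 1/30


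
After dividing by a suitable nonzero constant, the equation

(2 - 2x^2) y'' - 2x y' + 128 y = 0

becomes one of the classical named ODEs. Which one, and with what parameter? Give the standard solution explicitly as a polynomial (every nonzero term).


All three coefficients share the factor 2; dividing through by 2 gives  (1 - x^2) y'' - x y' + 64 y = 0.
This matches the Chebyshev equation (1 - x^2) y'' - x y' + n^2 y = 0 (note the -x y' term, not -2x y') with n^2 = 64, so n = 8; the polynomial solution is T_8(x).
With y = sum_k a_k x^k, matching x^k gives (k+2)(k+1) a_{k+2} = (k^2 - n^2) a_k = (k - 8)(k + 8) a_k. The right side vanishes at k = 8, so the series with the parity of 8 terminates at degree 8.
Standard normalization: leading coefficient of T_n is 2^(n-1), so a_8 = 2^7 = 128. Work downward with a_k = (k+1)(k+2) a_{k+2} / ((k - 8)(k + 8)):
  a_6 = (7)(8)(128) / ((6 - 8)(6 + 8)) = 7168/(-28) = -256
  a_4 = (5)(6)(-256) / ((4 - 8)(4 + 8)) = -7680/(-48) = 160
  a_2 = (3)(4)(160) / ((2 - 8)(2 + 8)) = 1920/(-60) = -32
  a_0 = (1)(2)(-32) / ((0 - 8)(0 + 8)) = -64/(-64) = 1
Hence T_8(x) = 128 x^8 - 256 x^6 + 160 x^4 - 32 x^2 + 1.

T_8(x); series = 128 x^8 - 256 x^6 + 160 x^4 - 32 x^2 + 1


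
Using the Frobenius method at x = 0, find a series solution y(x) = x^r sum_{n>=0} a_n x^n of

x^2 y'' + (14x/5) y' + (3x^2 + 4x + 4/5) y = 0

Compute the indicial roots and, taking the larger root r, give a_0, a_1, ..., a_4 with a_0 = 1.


Write in Frobenius form y'' + (p(x)/x) y' + (q(x)/x^2) y = 0:
  p(x) = 14/5,  q(x) = 3x^2 + 4x + 4/5.
Indicial equation: r(r-1) + (14/5) r + (4/5) = 0 -> roots r_1 = -4/5, r_2 = -1.
Take r = r_1 = -4/5. Let y(x) = x^r sum_{n>=0} a_n x^n with a_0 = 1.
Substitute y = x^r sum a_n x^n and match x^{r+n}. The recurrence is
  D(n) a_n + 4 a_{n-1} + 3 a_{n-2} = 0,  where D(n) = (r+n)(r+n-1) + (14/5)(r+n) + (4/5).
  a_n = [-4 a_{n-1} - 3 a_{n-2}] / D(n).
Since the indicial polynomial factors as (r - r_1)(r - r_2), D(n) = (r_1 + n - r_1)(r_1 + n - r_2) = n(n + 1/5).
Evaluating step by step (a_0 = 1):
  n = 1: D(1) = 1(1 + 1/5) = 6/5; numerator = -4(1) = -4; a_1 = (-4)/(6/5) = -10/3
  n = 2: D(2) = 2(2 + 1/5) = 22/5; numerator = -4(-10/3) - 3(1) = 31/3; a_2 = (31/3)/(22/5) = 155/66
  n = 3: D(3) = 3(3 + 1/5) = 48/5; numerator = -4(155/66) - 3(-10/3) = 20/33; a_3 = (20/33)/(48/5) = 25/396
  n = 4: D(4) = 4(4 + 1/5) = 84/5; numerator = -4(25/396) - 3(155/66) = -1445/198; a_4 = (-1445/198)/(84/5) = -7225/16632

r = -4/5; a_0 = 1; a_1 = -10/3; a_2 = 155/66; a_3 = 25/396; a_4 = -7225/16632


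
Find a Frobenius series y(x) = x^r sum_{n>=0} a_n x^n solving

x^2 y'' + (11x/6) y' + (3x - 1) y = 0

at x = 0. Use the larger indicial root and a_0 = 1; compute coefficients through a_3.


Write in Frobenius form y'' + (p(x)/x) y' + (q(x)/x^2) y = 0:
  p(x) = 11/6,  q(x) = 3x - 1.
Indicial equation: r(r-1) + (11/6) r + (-1) = 0 -> roots r_1 = 2/3, r_2 = -3/2.
Take r = r_1 = 2/3. Let y(x) = x^r sum_{n>=0} a_n x^n with a_0 = 1.
Substitute y = x^r sum a_n x^n and match x^{r+n}. The recurrence is
  D(n) a_n + 3 a_{n-1} = 0,  where D(n) = (r+n)(r+n-1) + (11/6)(r+n) + (-1).
  a_n = -3 / D(n) * a_{n-1}.
Since the indicial polynomial factors as (r - r_1)(r - r_2), D(n) = (r_1 + n - r_1)(r_1 + n - r_2) = n(n + 13/6).
Evaluating step by step (a_0 = 1):
  n = 1: D(1) = 1(1 + 13/6) = 19/6; numerator = -3(1) = -3; a_1 = (-3)/(19/6) = -18/19
  n = 2: D(2) = 2(2 + 13/6) = 25/3; numerator = -3(-18/19) = 54/19; a_2 = (54/19)/(25/3) = 162/475
  n = 3: D(3) = 3(3 + 13/6) = 31/2; numerator = -3(162/475) = -486/475; a_3 = (-486/475)/(31/2) = -972/14725

r = 2/3; a_0 = 1; a_1 = -18/19; a_2 = 162/475; a_3 = -972/14725


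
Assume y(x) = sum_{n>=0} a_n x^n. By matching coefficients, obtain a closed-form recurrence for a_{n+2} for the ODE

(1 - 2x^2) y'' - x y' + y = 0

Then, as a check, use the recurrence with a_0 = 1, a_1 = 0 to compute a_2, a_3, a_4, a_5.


Substitute y = sum_n a_n x^n.
(1 - 2 x^2) y'' contributes (n+2)(n+1) a_{n+2} - 2 n(n-1) a_n at x^n.
-x y'(x) contributes -n a_n at x^n.
y(x) contributes 1 a_n at x^n.
Matching x^n: (n+2)(n+1) a_{n+2} + (-2 n(n-1) - n + 1) a_n = 0.
Thus a_{n+2} = (2 n(n-1) + n - 1) / ((n+1)(n+2)) * a_n.

Check with a_0 = 1, a_1 = 0 (apply the recurrence for n = 0, 1, 2, 3): a_0 = 1, a_1 = 0, a_2 = -1/2, a_3 = 0, a_4 = -5/24, a_5 = 0.

a_(n+2) = (2 n(n-1) + n - 1) / ((n+1)(n+2)) * a_n; check: a_0 = 1, a_1 = 0, a_2 = -1/2, a_3 = 0, a_4 = -5/24, a_5 = 0


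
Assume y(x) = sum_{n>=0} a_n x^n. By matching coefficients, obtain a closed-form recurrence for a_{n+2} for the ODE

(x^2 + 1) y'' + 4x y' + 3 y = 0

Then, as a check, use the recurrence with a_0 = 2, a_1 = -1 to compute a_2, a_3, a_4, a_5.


Substitute y = sum_n a_n x^n.
(1 + 1 x^2) y'' contributes (n+2)(n+1) a_{n+2} + n(n-1) a_n at x^n.
4 x y'(x) contributes 4 n a_n at x^n.
3 y(x) contributes 3 a_n at x^n.
Matching x^n: (n+2)(n+1) a_{n+2} + (n(n-1) + 4 n + 3) a_n = 0.
Thus a_{n+2} = (-n(n-1) - 4 n - 3) / ((n+1)(n+2)) * a_n.

Check with a_0 = 2, a_1 = -1 (apply the recurrence for n = 0, 1, 2, 3): a_0 = 2, a_1 = -1, a_2 = -3, a_3 = 7/6, a_4 = 13/4, a_5 = -49/40.

a_(n+2) = (-n(n-1) - 4 n - 3) / ((n+1)(n+2)) * a_n; check: a_0 = 2, a_1 = -1, a_2 = -3, a_3 = 7/6, a_4 = 13/4, a_5 = -49/40


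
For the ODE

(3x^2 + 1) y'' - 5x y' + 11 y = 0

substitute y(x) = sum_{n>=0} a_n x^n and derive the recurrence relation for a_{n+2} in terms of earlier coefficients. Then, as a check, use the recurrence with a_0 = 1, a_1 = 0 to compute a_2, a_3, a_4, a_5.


Substitute y = sum_n a_n x^n.
(1 + 3 x^2) y'' contributes (n+2)(n+1) a_{n+2} + 3 n(n-1) a_n at x^n.
-5 x y'(x) contributes -5 n a_n at x^n.
11 y(x) contributes 11 a_n at x^n.
Matching x^n: (n+2)(n+1) a_{n+2} + (3 n(n-1) - 5 n + 11) a_n = 0.
Thus a_{n+2} = (-3 n(n-1) + 5 n - 11) / ((n+1)(n+2)) * a_n.

Check with a_0 = 1, a_1 = 0 (apply the recurrence for n = 0, 1, 2, 3): a_0 = 1, a_1 = 0, a_2 = -11/2, a_3 = 0, a_4 = 77/24, a_5 = 0.

a_(n+2) = (-3 n(n-1) + 5 n - 11) / ((n+1)(n+2)) * a_n; check: a_0 = 1, a_1 = 0, a_2 = -11/2, a_3 = 0, a_4 = 77/24, a_5 = 0


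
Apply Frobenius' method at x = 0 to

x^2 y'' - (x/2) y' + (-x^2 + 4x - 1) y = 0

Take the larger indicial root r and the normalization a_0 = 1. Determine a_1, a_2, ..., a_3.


Write in Frobenius form y'' + (p(x)/x) y' + (q(x)/x^2) y = 0:
  p(x) = -1/2,  q(x) = -x^2 + 4x - 1.
Indicial equation: r(r-1) + (-1/2) r + (-1) = 0 -> roots r_1 = 2, r_2 = -1/2.
Take r = r_1 = 2. Let y(x) = x^r sum_{n>=0} a_n x^n with a_0 = 1.
Substitute y = x^r sum a_n x^n and match x^{r+n}. The recurrence is
  D(n) a_n + 4 a_{n-1} - 1 a_{n-2} = 0,  where D(n) = (r+n)(r+n-1) + (-1/2)(r+n) + (-1).
  a_n = [-4 a_{n-1} + 1 a_{n-2}] / D(n).
Since the indicial polynomial factors as (r - r_1)(r - r_2), D(n) = (r_1 + n - r_1)(r_1 + n - r_2) = n(n + 5/2).
Evaluating step by step (a_0 = 1):
  n = 1: D(1) = 1(1 + 5/2) = 7/2; numerator = -4(1) = -4; a_1 = (-4)/(7/2) = -8/7
  n = 2: D(2) = 2(2 + 5/2) = 9; numerator = -4(-8/7) + 1(1) = 39/7; a_2 = (39/7)/(9) = 13/21
  n = 3: D(3) = 3(3 + 5/2) = 33/2; numerator = -4(13/21) + 1(-8/7) = -76/21; a_3 = (-76/21)/(33/2) = -152/693

r = 2; a_0 = 1; a_1 = -8/7; a_2 = 13/21; a_3 = -152/693


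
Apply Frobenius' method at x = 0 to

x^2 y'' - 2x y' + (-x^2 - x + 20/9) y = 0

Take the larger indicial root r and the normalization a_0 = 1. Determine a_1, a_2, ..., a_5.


Write in Frobenius form y'' + (p(x)/x) y' + (q(x)/x^2) y = 0:
  p(x) = -2,  q(x) = -x^2 - x + 20/9.
Indicial equation: r(r-1) + (-2) r + (20/9) = 0 -> roots r_1 = 5/3, r_2 = 4/3.
Take r = r_1 = 5/3. Let y(x) = x^r sum_{n>=0} a_n x^n with a_0 = 1.
Substitute y = x^r sum a_n x^n and match x^{r+n}. The recurrence is
  D(n) a_n - 1 a_{n-1} - 1 a_{n-2} = 0,  where D(n) = (r+n)(r+n-1) + (-2)(r+n) + (20/9).
  a_n = [1 a_{n-1} + 1 a_{n-2}] / D(n).
Since the indicial polynomial factors as (r - r_1)(r - r_2), D(n) = (r_1 + n - r_1)(r_1 + n - r_2) = n(n + 1/3).
Evaluating step by step (a_0 = 1):
  n = 1: D(1) = 1(1 + 1/3) = 4/3; numerator = 1(1) = 1; a_1 = (1)/(4/3) = 3/4
  n = 2: D(2) = 2(2 + 1/3) = 14/3; numerator = 1(3/4) + 1(1) = 7/4; a_2 = (7/4)/(14/3) = 3/8
  n = 3: D(3) = 3(3 + 1/3) = 10; numerator = 1(3/8) + 1(3/4) = 9/8; a_3 = (9/8)/(10) = 9/80
  n = 4: D(4) = 4(4 + 1/3) = 52/3; numerator = 1(9/80) + 1(3/8) = 39/80; a_4 = (39/80)/(52/3) = 9/320
  n = 5: D(5) = 5(5 + 1/3) = 80/3; numerator = 1(9/320) + 1(9/80) = 9/64; a_5 = (9/64)/(80/3) = 27/5120

r = 5/3; a_0 = 1; a_1 = 3/4; a_2 = 3/8; a_3 = 9/80; a_4 = 9/320; a_5 = 27/5120


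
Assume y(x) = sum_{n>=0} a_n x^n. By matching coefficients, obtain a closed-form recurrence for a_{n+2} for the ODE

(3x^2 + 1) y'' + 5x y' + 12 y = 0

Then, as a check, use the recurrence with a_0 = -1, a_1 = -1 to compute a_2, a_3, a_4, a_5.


Substitute y = sum_n a_n x^n.
(1 + 3 x^2) y'' contributes (n+2)(n+1) a_{n+2} + 3 n(n-1) a_n at x^n.
5 x y'(x) contributes 5 n a_n at x^n.
12 y(x) contributes 12 a_n at x^n.
Matching x^n: (n+2)(n+1) a_{n+2} + (3 n(n-1) + 5 n + 12) a_n = 0.
Thus a_{n+2} = (-3 n(n-1) - 5 n - 12) / ((n+1)(n+2)) * a_n.

Check with a_0 = -1, a_1 = -1 (apply the recurrence for n = 0, 1, 2, 3): a_0 = -1, a_1 = -1, a_2 = 6, a_3 = 17/6, a_4 = -14, a_5 = -51/8.

a_(n+2) = (-3 n(n-1) - 5 n - 12) / ((n+1)(n+2)) * a_n; check: a_0 = -1, a_1 = -1, a_2 = 6, a_3 = 17/6, a_4 = -14, a_5 = -51/8


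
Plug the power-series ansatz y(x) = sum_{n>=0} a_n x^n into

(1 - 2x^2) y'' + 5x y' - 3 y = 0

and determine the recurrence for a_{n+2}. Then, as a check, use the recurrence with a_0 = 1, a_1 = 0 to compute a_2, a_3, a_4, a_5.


Substitute y = sum_n a_n x^n.
(1 - 2 x^2) y'' contributes (n+2)(n+1) a_{n+2} - 2 n(n-1) a_n at x^n.
5 x y'(x) contributes 5 n a_n at x^n.
-3 y(x) contributes -3 a_n at x^n.
Matching x^n: (n+2)(n+1) a_{n+2} + (-2 n(n-1) + 5 n - 3) a_n = 0.
Thus a_{n+2} = (2 n(n-1) - 5 n + 3) / ((n+1)(n+2)) * a_n.

Check with a_0 = 1, a_1 = 0 (apply the recurrence for n = 0, 1, 2, 3): a_0 = 1, a_1 = 0, a_2 = 3/2, a_3 = 0, a_4 = -3/8, a_5 = 0.

a_(n+2) = (2 n(n-1) - 5 n + 3) / ((n+1)(n+2)) * a_n; check: a_0 = 1, a_1 = 0, a_2 = 3/2, a_3 = 0, a_4 = -3/8, a_5 = 0


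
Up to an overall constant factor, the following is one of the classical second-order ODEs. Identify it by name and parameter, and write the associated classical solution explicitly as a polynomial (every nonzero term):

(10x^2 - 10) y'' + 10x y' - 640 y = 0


All three coefficients share the factor -10; dividing through by -10 gives  (1 - x^2) y'' - x y' + 64 y = 0.
This matches the Chebyshev equation (1 - x^2) y'' - x y' + n^2 y = 0 (note the -x y' term, not -2x y') with n^2 = 64, so n = 8; the polynomial solution is T_8(x).
With y = sum_k a_k x^k, matching x^k gives (k+2)(k+1) a_{k+2} = (k^2 - n^2) a_k = (k - 8)(k + 8) a_k. The right side vanishes at k = 8, so the series with the parity of 8 terminates at degree 8.
Standard normalization: leading coefficient of T_n is 2^(n-1), so a_8 = 2^7 = 128. Work downward with a_k = (k+1)(k+2) a_{k+2} / ((k - 8)(k + 8)):
  a_6 = (7)(8)(128) / ((6 - 8)(6 + 8)) = 7168/(-28) = -256
  a_4 = (5)(6)(-256) / ((4 - 8)(4 + 8)) = -7680/(-48) = 160
  a_2 = (3)(4)(160) / ((2 - 8)(2 + 8)) = 1920/(-60) = -32
  a_0 = (1)(2)(-32) / ((0 - 8)(0 + 8)) = -64/(-64) = 1
Hence T_8(x) = 128 x^8 - 256 x^6 + 160 x^4 - 32 x^2 + 1.

T_8(x); series = 128 x^8 - 256 x^6 + 160 x^4 - 32 x^2 + 1


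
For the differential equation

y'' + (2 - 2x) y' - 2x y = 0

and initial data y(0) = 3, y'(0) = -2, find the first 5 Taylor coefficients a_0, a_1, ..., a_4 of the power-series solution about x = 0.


Ansatz: y(x) = sum_{n>=0} a_n x^n, so y'(x) = sum_{n>=1} n a_n x^(n-1) and y''(x) = sum_{n>=2} n(n-1) a_n x^(n-2).
Substitute into P(x) y'' + Q(x) y' + R(x) y = 0 with P(x) = 1, Q(x) = 2 - 2x, R(x) = -2x, and match powers of x.
Initial conditions: a_0 = 3, a_1 = -2.
Setting the coefficient of each power of x to zero and solving order by order (substituting the coefficients already found):
  x^0: 2 a_2 + 2 a_1 = 0  ->  2 a_2 = -2 a_1 = 4  ->  a_2 = 2
  x^1: 6 a_3 + 4 a_2 - 2 a_1 - 2 a_0 = 0  ->  6 a_3 = -4 a_2 + 2 a_1 + 2 a_0 = -6  ->  a_3 = -1
  x^2: 12 a_4 + 6 a_3 - 4 a_2 - 2 a_1 = 0  ->  12 a_4 = -6 a_3 + 4 a_2 + 2 a_1 = 10  ->  a_4 = 5/6
Truncated series: y(x) = 3 - 2 x + 2 x^2 - x^3 + (5/6) x^4 + O(x^5).

a_0 = 3; a_1 = -2; a_2 = 2; a_3 = -1; a_4 = 5/6


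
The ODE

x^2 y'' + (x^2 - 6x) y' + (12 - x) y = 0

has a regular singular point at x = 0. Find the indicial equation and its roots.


Divide by x^2 to reach normal form y'' + P_1(x) y' + P_2(x) y = 0 with P_1(x) = 1 - 6/x and P_2(x) = -1/x + 12/x^2.
x = 0 is a singular point because the y'-coefficient 1 - 6/x has a pole at x = 0 and the y-coefficient -1/x + 12/x^2 has a pole at x = 0.
It is a regular singular point because x P_1(x) = p(x) = x - 6 and x^2 P_2(x) = q(x) = 12 - x are polynomials, hence analytic at x = 0.
p(0) = -6,  q(0) = 12.
Indicial equation: r(r-1) + p(0) r + q(0) = 0, i.e. r^2 + (p(0) - 1) r + q(0) = 0, i.e. r^2 - 7 r + 12 = 0.
Discriminant: (-7)^2 - 4(12) = 1, so r = (7 ± 1)/2.
Solving: r_1 = 4, r_2 = 3.

indicial: r^2 - 7 r + 12 = 0; roots r_1 = 4, r_2 = 3


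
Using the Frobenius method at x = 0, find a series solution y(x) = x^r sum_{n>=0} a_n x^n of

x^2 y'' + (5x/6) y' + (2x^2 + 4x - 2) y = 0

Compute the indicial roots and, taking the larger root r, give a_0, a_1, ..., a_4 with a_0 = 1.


Write in Frobenius form y'' + (p(x)/x) y' + (q(x)/x^2) y = 0:
  p(x) = 5/6,  q(x) = 2x^2 + 4x - 2.
Indicial equation: r(r-1) + (5/6) r + (-2) = 0 -> roots r_1 = 3/2, r_2 = -4/3.
Take r = r_1 = 3/2. Let y(x) = x^r sum_{n>=0} a_n x^n with a_0 = 1.
Substitute y = x^r sum a_n x^n and match x^{r+n}. The recurrence is
  D(n) a_n + 4 a_{n-1} + 2 a_{n-2} = 0,  where D(n) = (r+n)(r+n-1) + (5/6)(r+n) + (-2).
  a_n = [-4 a_{n-1} - 2 a_{n-2}] / D(n).
Since the indicial polynomial factors as (r - r_1)(r - r_2), D(n) = (r_1 + n - r_1)(r_1 + n - r_2) = n(n + 17/6).
Evaluating step by step (a_0 = 1):
  n = 1: D(1) = 1(1 + 17/6) = 23/6; numerator = -4(1) = -4; a_1 = (-4)/(23/6) = -24/23
  n = 2: D(2) = 2(2 + 17/6) = 29/3; numerator = -4(-24/23) - 2(1) = 50/23; a_2 = (50/23)/(29/3) = 150/667
  n = 3: D(3) = 3(3 + 17/6) = 35/2; numerator = -4(150/667) - 2(-24/23) = 792/667; a_3 = (792/667)/(35/2) = 1584/23345
  n = 4: D(4) = 4(4 + 17/6) = 82/3; numerator = -4(1584/23345) - 2(150/667) = -732/1015; a_4 = (-732/1015)/(82/3) = -1098/41615

r = 3/2; a_0 = 1; a_1 = -24/23; a_2 = 150/667; a_3 = 1584/23345; a_4 = -1098/41615


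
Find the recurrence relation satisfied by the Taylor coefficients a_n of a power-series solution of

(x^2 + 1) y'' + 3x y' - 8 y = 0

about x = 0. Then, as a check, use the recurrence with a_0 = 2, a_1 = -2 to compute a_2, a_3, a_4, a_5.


Substitute y = sum_n a_n x^n.
(1 + 1 x^2) y'' contributes (n+2)(n+1) a_{n+2} + n(n-1) a_n at x^n.
3 x y'(x) contributes 3 n a_n at x^n.
-8 y(x) contributes -8 a_n at x^n.
Matching x^n: (n+2)(n+1) a_{n+2} + (n(n-1) + 3 n - 8) a_n = 0.
Thus a_{n+2} = (-n(n-1) - 3 n + 8) / ((n+1)(n+2)) * a_n.

Check with a_0 = 2, a_1 = -2 (apply the recurrence for n = 0, 1, 2, 3): a_0 = 2, a_1 = -2, a_2 = 8, a_3 = -5/3, a_4 = 0, a_5 = 7/12.

a_(n+2) = (-n(n-1) - 3 n + 8) / ((n+1)(n+2)) * a_n; check: a_0 = 2, a_1 = -2, a_2 = 8, a_3 = -5/3, a_4 = 0, a_5 = 7/12


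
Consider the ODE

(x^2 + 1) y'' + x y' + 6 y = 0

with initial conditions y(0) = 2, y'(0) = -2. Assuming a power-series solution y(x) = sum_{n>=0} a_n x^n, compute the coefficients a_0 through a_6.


Ansatz: y(x) = sum_{n>=0} a_n x^n, so y'(x) = sum_{n>=1} n a_n x^(n-1) and y''(x) = sum_{n>=2} n(n-1) a_n x^(n-2).
Substitute into P(x) y'' + Q(x) y' + R(x) y = 0 with P(x) = x^2 + 1, Q(x) = x, R(x) = 6, and match powers of x.
Initial conditions: a_0 = 2, a_1 = -2.
Setting the coefficient of each power of x to zero and solving order by order (substituting the coefficients already found):
  x^0: 2 a_2 + 6 a_0 = 0  ->  2 a_2 = -6 a_0 = -12  ->  a_2 = -6
  x^1: 6 a_3 + 7 a_1 = 0  ->  6 a_3 = -7 a_1 = 14  ->  a_3 = 7/3
  x^2: 12 a_4 + 10 a_2 = 0  ->  12 a_4 = -10 a_2 = 60  ->  a_4 = 5
  x^3: 20 a_5 + 15 a_3 = 0  ->  20 a_5 = -15 a_3 = -35  ->  a_5 = -7/4
  x^4: 30 a_6 + 22 a_4 = 0  ->  30 a_6 = -22 a_4 = -110  ->  a_6 = -11/3
Truncated series: y(x) = 2 - 2 x - 6 x^2 + (7/3) x^3 + 5 x^4 - (7/4) x^5 - (11/3) x^6 + O(x^7).

a_0 = 2; a_1 = -2; a_2 = -6; a_3 = 7/3; a_4 = 5; a_5 = -7/4; a_6 = -11/3


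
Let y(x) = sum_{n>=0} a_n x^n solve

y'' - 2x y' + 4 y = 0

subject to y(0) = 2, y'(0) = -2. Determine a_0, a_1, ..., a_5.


Ansatz: y(x) = sum_{n>=0} a_n x^n, so y'(x) = sum_{n>=1} n a_n x^(n-1) and y''(x) = sum_{n>=2} n(n-1) a_n x^(n-2).
Substitute into P(x) y'' + Q(x) y' + R(x) y = 0 with P(x) = 1, Q(x) = -2x, R(x) = 4, and match powers of x.
Initial conditions: a_0 = 2, a_1 = -2.
Setting the coefficient of each power of x to zero and solving order by order (substituting the coefficients already found):
  x^0: 2 a_2 + 4 a_0 = 0  ->  2 a_2 = -4 a_0 = -8  ->  a_2 = -4
  x^1: 6 a_3 + 2 a_1 = 0  ->  6 a_3 = -2 a_1 = 4  ->  a_3 = 2/3
  x^2: 12 a_4 = 0  ->  a_4 = 0
  x^3: 20 a_5 - 2 a_3 = 0  ->  20 a_5 = 2 a_3 = 4/3  ->  a_5 = 1/15
Truncated series: y(x) = 2 - 2 x - 4 x^2 + (2/3) x^3 + (1/15) x^5 + O(x^6).

a_0 = 2; a_1 = -2; a_2 = -4; a_3 = 2/3; a_4 = 0; a_5 = 1/15


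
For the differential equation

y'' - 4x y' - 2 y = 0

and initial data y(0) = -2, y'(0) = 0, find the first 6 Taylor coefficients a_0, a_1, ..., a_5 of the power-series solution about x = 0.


Ansatz: y(x) = sum_{n>=0} a_n x^n, so y'(x) = sum_{n>=1} n a_n x^(n-1) and y''(x) = sum_{n>=2} n(n-1) a_n x^(n-2).
Substitute into P(x) y'' + Q(x) y' + R(x) y = 0 with P(x) = 1, Q(x) = -4x, R(x) = -2, and match powers of x.
Initial conditions: a_0 = -2, a_1 = 0.
Setting the coefficient of each power of x to zero and solving order by order (substituting the coefficients already found):
  x^0: 2 a_2 - 2 a_0 = 0  ->  2 a_2 = 2 a_0 = -4  ->  a_2 = -2
  x^1: 6 a_3 - 6 a_1 = 0  ->  6 a_3 = 6 a_1 = 0  ->  a_3 = 0
  x^2: 12 a_4 - 10 a_2 = 0  ->  12 a_4 = 10 a_2 = -20  ->  a_4 = -5/3
  x^3: 20 a_5 - 14 a_3 = 0  ->  20 a_5 = 14 a_3 = 0  ->  a_5 = 0
Truncated series: y(x) = -2 - 2 x^2 - (5/3) x^4 + O(x^6).

a_0 = -2; a_1 = 0; a_2 = -2; a_3 = 0; a_4 = -5/3; a_5 = 0


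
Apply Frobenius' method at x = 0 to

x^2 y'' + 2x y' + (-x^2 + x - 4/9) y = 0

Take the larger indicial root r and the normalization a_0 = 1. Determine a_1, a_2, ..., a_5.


Write in Frobenius form y'' + (p(x)/x) y' + (q(x)/x^2) y = 0:
  p(x) = 2,  q(x) = -x^2 + x - 4/9.
Indicial equation: r(r-1) + (2) r + (-4/9) = 0 -> roots r_1 = 1/3, r_2 = -4/3.
Take r = r_1 = 1/3. Let y(x) = x^r sum_{n>=0} a_n x^n with a_0 = 1.
Substitute y = x^r sum a_n x^n and match x^{r+n}. The recurrence is
  D(n) a_n + 1 a_{n-1} - 1 a_{n-2} = 0,  where D(n) = (r+n)(r+n-1) + (2)(r+n) + (-4/9).
  a_n = [-1 a_{n-1} + 1 a_{n-2}] / D(n).
Since the indicial polynomial factors as (r - r_1)(r - r_2), D(n) = (r_1 + n - r_1)(r_1 + n - r_2) = n(n + 5/3).
Evaluating step by step (a_0 = 1):
  n = 1: D(1) = 1(1 + 5/3) = 8/3; numerator = -1(1) = -1; a_1 = (-1)/(8/3) = -3/8
  n = 2: D(2) = 2(2 + 5/3) = 22/3; numerator = -1(-3/8) + 1(1) = 11/8; a_2 = (11/8)/(22/3) = 3/16
  n = 3: D(3) = 3(3 + 5/3) = 14; numerator = -1(3/16) + 1(-3/8) = -9/16; a_3 = (-9/16)/(14) = -9/224
  n = 4: D(4) = 4(4 + 5/3) = 68/3; numerator = -1(-9/224) + 1(3/16) = 51/224; a_4 = (51/224)/(68/3) = 9/896
  n = 5: D(5) = 5(5 + 5/3) = 100/3; numerator = -1(9/896) + 1(-9/224) = -45/896; a_5 = (-45/896)/(100/3) = -27/17920

r = 1/3; a_0 = 1; a_1 = -3/8; a_2 = 3/16; a_3 = -9/224; a_4 = 9/896; a_5 = -27/17920


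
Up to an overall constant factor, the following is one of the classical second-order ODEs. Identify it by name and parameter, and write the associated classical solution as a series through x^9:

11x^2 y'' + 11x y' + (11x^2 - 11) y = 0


All three coefficients share the factor 11; dividing through by 11 gives  x^2 y'' + x y' + (x^2 - 1) y = 0.
This matches the Bessel equation x^2 y'' + x y' + (x^2 - nu^2) y = 0 with nu^2 = 1, so nu = 1; the solution bounded at x = 0 is J_1(x).
Frobenius at x = 0: indicial roots ±nu; for r = nu the recurrence k(k + 2nu) c_k = -c_{k-2} gives the standard series J_nu(x) = sum_{k>=0} (-1)^k / (k! (k+nu)!) (x/2)^(2k+nu). Evaluate the first 5 terms:
  k = 0: (-1)^0 / (0! * 1! * 2^1) x^1 = 1/(1*1*2) x^1 = (1/2) x^1
  k = 1: (-1)^1 / (1! * 2! * 2^3) x^3 = -1/(1*2*8) x^3 = (-1/16) x^3
  k = 2: (-1)^2 / (2! * 3! * 2^5) x^5 = 1/(2*6*32) x^5 = (1/384) x^5
  k = 3: (-1)^3 / (3! * 4! * 2^7) x^7 = -1/(6*24*128) x^7 = (-1/18432) x^7
  k = 4: (-1)^4 / (4! * 5! * 2^9) x^9 = 1/(24*120*512) x^9 = (1/1474560) x^9
Hence J_1(x) = x^9/1474560 - x^7/18432 + x^5/384 - x^3/16 + x/2 + ....

J_1(x); series = x^9/1474560 - x^7/18432 + x^5/384 - x^3/16 + x/2


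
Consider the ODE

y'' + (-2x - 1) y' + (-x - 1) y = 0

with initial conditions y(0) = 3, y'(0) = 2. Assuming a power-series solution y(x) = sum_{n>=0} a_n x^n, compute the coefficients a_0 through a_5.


Ansatz: y(x) = sum_{n>=0} a_n x^n, so y'(x) = sum_{n>=1} n a_n x^(n-1) and y''(x) = sum_{n>=2} n(n-1) a_n x^(n-2).
Substitute into P(x) y'' + Q(x) y' + R(x) y = 0 with P(x) = 1, Q(x) = -2x - 1, R(x) = -x - 1, and match powers of x.
Initial conditions: a_0 = 3, a_1 = 2.
Setting the coefficient of each power of x to zero and solving order by order (substituting the coefficients already found):
  x^0: 2 a_2 - a_1 - a_0 = 0  ->  2 a_2 = a_1 + a_0 = 5  ->  a_2 = 5/2
  x^1: 6 a_3 - 2 a_2 - 3 a_1 - a_0 = 0  ->  6 a_3 = 2 a_2 + 3 a_1 + a_0 = 14  ->  a_3 = 7/3
  x^2: 12 a_4 - 3 a_3 - 5 a_2 - a_1 = 0  ->  12 a_4 = 3 a_3 + 5 a_2 + a_1 = 43/2  ->  a_4 = 43/24
  x^3: 20 a_5 - 4 a_4 - 7 a_3 - a_2 = 0  ->  20 a_5 = 4 a_4 + 7 a_3 + a_2 = 26  ->  a_5 = 13/10
Truncated series: y(x) = 3 + 2 x + (5/2) x^2 + (7/3) x^3 + (43/24) x^4 + (13/10) x^5 + O(x^6).

a_0 = 3; a_1 = 2; a_2 = 5/2; a_3 = 7/3; a_4 = 43/24; a_5 = 13/10


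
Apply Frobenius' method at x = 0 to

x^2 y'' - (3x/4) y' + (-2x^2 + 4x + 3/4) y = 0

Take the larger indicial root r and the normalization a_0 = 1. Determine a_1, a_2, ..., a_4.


Write in Frobenius form y'' + (p(x)/x) y' + (q(x)/x^2) y = 0:
  p(x) = -3/4,  q(x) = -2x^2 + 4x + 3/4.
Indicial equation: r(r-1) + (-3/4) r + (3/4) = 0 -> roots r_1 = 1, r_2 = 3/4.
Take r = r_1 = 1. Let y(x) = x^r sum_{n>=0} a_n x^n with a_0 = 1.
Substitute y = x^r sum a_n x^n and match x^{r+n}. The recurrence is
  D(n) a_n + 4 a_{n-1} - 2 a_{n-2} = 0,  where D(n) = (r+n)(r+n-1) + (-3/4)(r+n) + (3/4).
  a_n = [-4 a_{n-1} + 2 a_{n-2}] / D(n).
Since the indicial polynomial factors as (r - r_1)(r - r_2), D(n) = (r_1 + n - r_1)(r_1 + n - r_2) = n(n + 1/4).
Evaluating step by step (a_0 = 1):
  n = 1: D(1) = 1(1 + 1/4) = 5/4; numerator = -4(1) = -4; a_1 = (-4)/(5/4) = -16/5
  n = 2: D(2) = 2(2 + 1/4) = 9/2; numerator = -4(-16/5) + 2(1) = 74/5; a_2 = (74/5)/(9/2) = 148/45
  n = 3: D(3) = 3(3 + 1/4) = 39/4; numerator = -4(148/45) + 2(-16/5) = -176/9; a_3 = (-176/9)/(39/4) = -704/351
  n = 4: D(4) = 4(4 + 1/4) = 17; numerator = -4(-704/351) + 2(148/45) = 25624/1755; a_4 = (25624/1755)/(17) = 25624/29835

r = 1; a_0 = 1; a_1 = -16/5; a_2 = 148/45; a_3 = -704/351; a_4 = 25624/29835


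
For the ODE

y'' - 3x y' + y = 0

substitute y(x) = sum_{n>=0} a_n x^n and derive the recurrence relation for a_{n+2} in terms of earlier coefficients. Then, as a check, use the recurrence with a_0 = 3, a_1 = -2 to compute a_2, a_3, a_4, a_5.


Substitute y = sum_n a_n x^n.
y''(x) has coefficient (n+2)(n+1) a_{n+2} at x^n;
-3 x y'(x) has coefficient -3 n a_n at x^n (shift);
y(x) has coefficient 1 a_n at x^n.
Matching x^n: (n+2)(n+1) a_{n+2} + (-3n + 1) a_n = 0.
Thus a_{n+2} = (3n - 1) / ((n+1)(n+2)) * a_n.

Check with a_0 = 3, a_1 = -2 (apply the recurrence for n = 0, 1, 2, 3): a_0 = 3, a_1 = -2, a_2 = -3/2, a_3 = -2/3, a_4 = -5/8, a_5 = -4/15.

a_(n+2) = (3n - 1) / ((n+1)(n+2)) * a_n; check: a_0 = 3, a_1 = -2, a_2 = -3/2, a_3 = -2/3, a_4 = -5/8, a_5 = -4/15


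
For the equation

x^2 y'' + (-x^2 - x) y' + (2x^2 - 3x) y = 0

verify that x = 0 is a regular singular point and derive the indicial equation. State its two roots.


Divide by x^2 to reach normal form y'' + P_1(x) y' + P_2(x) y = 0 with P_1(x) = -1 - 1/x and P_2(x) = 2 - 3/x.
x = 0 is a singular point because the y'-coefficient -1 - 1/x has a pole at x = 0 and the y-coefficient 2 - 3/x has a pole at x = 0.
It is a regular singular point because x P_1(x) = p(x) = -x - 1 and x^2 P_2(x) = q(x) = 2x^2 - 3x are polynomials, hence analytic at x = 0.
p(0) = -1,  q(0) = 0.
Indicial equation: r(r-1) + p(0) r + q(0) = 0, i.e. r^2 + (p(0) - 1) r + q(0) = 0, i.e. r^2 - 2 r = 0.
Discriminant: (-2)^2 - 4(0) = 4, so r = (2 ± 2)/2.
Solving: r_1 = 2, r_2 = 0.

indicial: r^2 - 2 r = 0; roots r_1 = 2, r_2 = 0


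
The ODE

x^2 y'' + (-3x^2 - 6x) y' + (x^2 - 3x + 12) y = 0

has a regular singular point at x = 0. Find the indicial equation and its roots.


Divide by x^2 to reach normal form y'' + P_1(x) y' + P_2(x) y = 0 with P_1(x) = -3 - 6/x and P_2(x) = 1 - 3/x + 12/x^2.
x = 0 is a singular point because the y'-coefficient -3 - 6/x has a pole at x = 0 and the y-coefficient 1 - 3/x + 12/x^2 has a pole at x = 0.
It is a regular singular point because x P_1(x) = p(x) = -3x - 6 and x^2 P_2(x) = q(x) = x^2 - 3x + 12 are polynomials, hence analytic at x = 0.
p(0) = -6,  q(0) = 12.
Indicial equation: r(r-1) + p(0) r + q(0) = 0, i.e. r^2 + (p(0) - 1) r + q(0) = 0, i.e. r^2 - 7 r + 12 = 0.
Discriminant: (-7)^2 - 4(12) = 1, so r = (7 ± 1)/2.
Solving: r_1 = 4, r_2 = 3.

indicial: r^2 - 7 r + 12 = 0; roots r_1 = 4, r_2 = 3


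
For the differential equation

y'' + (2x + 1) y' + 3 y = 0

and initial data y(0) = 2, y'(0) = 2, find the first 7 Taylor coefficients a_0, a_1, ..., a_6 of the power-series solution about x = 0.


Ansatz: y(x) = sum_{n>=0} a_n x^n, so y'(x) = sum_{n>=1} n a_n x^(n-1) and y''(x) = sum_{n>=2} n(n-1) a_n x^(n-2).
Substitute into P(x) y'' + Q(x) y' + R(x) y = 0 with P(x) = 1, Q(x) = 2x + 1, R(x) = 3, and match powers of x.
Initial conditions: a_0 = 2, a_1 = 2.
Setting the coefficient of each power of x to zero and solving order by order (substituting the coefficients already found):
  x^0: 2 a_2 + a_1 + 3 a_0 = 0  ->  2 a_2 = -a_1 - 3 a_0 = -8  ->  a_2 = -4
  x^1: 6 a_3 + 2 a_2 + 5 a_1 = 0  ->  6 a_3 = -2 a_2 - 5 a_1 = -2  ->  a_3 = -1/3
  x^2: 12 a_4 + 3 a_3 + 7 a_2 = 0  ->  12 a_4 = -3 a_3 - 7 a_2 = 29  ->  a_4 = 29/12
  x^3: 20 a_5 + 4 a_4 + 9 a_3 = 0  ->  20 a_5 = -4 a_4 - 9 a_3 = -20/3  ->  a_5 = -1/3
  x^4: 30 a_6 + 5 a_5 + 11 a_4 = 0  ->  30 a_6 = -5 a_5 - 11 a_4 = -299/12  ->  a_6 = -299/360
Truncated series: y(x) = 2 + 2 x - 4 x^2 - (1/3) x^3 + (29/12) x^4 - (1/3) x^5 - (299/360) x^6 + O(x^7).

a_0 = 2; a_1 = 2; a_2 = -4; a_3 = -1/3; a_4 = 29/12; a_5 = -1/3; a_6 = -299/360


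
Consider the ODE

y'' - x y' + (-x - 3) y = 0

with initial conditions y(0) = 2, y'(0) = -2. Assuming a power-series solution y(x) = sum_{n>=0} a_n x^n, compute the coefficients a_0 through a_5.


Ansatz: y(x) = sum_{n>=0} a_n x^n, so y'(x) = sum_{n>=1} n a_n x^(n-1) and y''(x) = sum_{n>=2} n(n-1) a_n x^(n-2).
Substitute into P(x) y'' + Q(x) y' + R(x) y = 0 with P(x) = 1, Q(x) = -x, R(x) = -x - 3, and match powers of x.
Initial conditions: a_0 = 2, a_1 = -2.
Setting the coefficient of each power of x to zero and solving order by order (substituting the coefficients already found):
  x^0: 2 a_2 - 3 a_0 = 0  ->  2 a_2 = 3 a_0 = 6  ->  a_2 = 3
  x^1: 6 a_3 - 4 a_1 - a_0 = 0  ->  6 a_3 = 4 a_1 + a_0 = -6  ->  a_3 = -1
  x^2: 12 a_4 - 5 a_2 - a_1 = 0  ->  12 a_4 = 5 a_2 + a_1 = 13  ->  a_4 = 13/12
  x^3: 20 a_5 - 6 a_3 - a_2 = 0  ->  20 a_5 = 6 a_3 + a_2 = -3  ->  a_5 = -3/20
Truncated series: y(x) = 2 - 2 x + 3 x^2 - x^3 + (13/12) x^4 - (3/20) x^5 + O(x^6).

a_0 = 2; a_1 = -2; a_2 = 3; a_3 = -1; a_4 = 13/12; a_5 = -3/20


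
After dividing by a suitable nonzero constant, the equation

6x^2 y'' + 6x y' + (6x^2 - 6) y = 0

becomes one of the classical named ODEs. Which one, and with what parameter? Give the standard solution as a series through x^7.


All three coefficients share the factor 6; dividing through by 6 gives  x^2 y'' + x y' + (x^2 - 1) y = 0.
This matches the Bessel equation x^2 y'' + x y' + (x^2 - nu^2) y = 0 with nu^2 = 1, so nu = 1; the solution bounded at x = 0 is J_1(x).
Frobenius at x = 0: indicial roots ±nu; for r = nu the recurrence k(k + 2nu) c_k = -c_{k-2} gives the standard series J_nu(x) = sum_{k>=0} (-1)^k / (k! (k+nu)!) (x/2)^(2k+nu). Evaluate the first 4 terms:
  k = 0: (-1)^0 / (0! * 1! * 2^1) x^1 = 1/(1*1*2) x^1 = (1/2) x^1
  k = 1: (-1)^1 / (1! * 2! * 2^3) x^3 = -1/(1*2*8) x^3 = (-1/16) x^3
  k = 2: (-1)^2 / (2! * 3! * 2^5) x^5 = 1/(2*6*32) x^5 = (1/384) x^5
  k = 3: (-1)^3 / (3! * 4! * 2^7) x^7 = -1/(6*24*128) x^7 = (-1/18432) x^7
Hence J_1(x) = -x^7/18432 + x^5/384 - x^3/16 + x/2 + ....

J_1(x); series = -x^7/18432 + x^5/384 - x^3/16 + x/2


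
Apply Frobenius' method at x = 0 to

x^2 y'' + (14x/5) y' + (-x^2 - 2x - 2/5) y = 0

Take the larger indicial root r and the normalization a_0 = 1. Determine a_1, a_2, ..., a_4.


Write in Frobenius form y'' + (p(x)/x) y' + (q(x)/x^2) y = 0:
  p(x) = 14/5,  q(x) = -x^2 - 2x - 2/5.
Indicial equation: r(r-1) + (14/5) r + (-2/5) = 0 -> roots r_1 = 1/5, r_2 = -2.
Take r = r_1 = 1/5. Let y(x) = x^r sum_{n>=0} a_n x^n with a_0 = 1.
Substitute y = x^r sum a_n x^n and match x^{r+n}. The recurrence is
  D(n) a_n - 2 a_{n-1} - 1 a_{n-2} = 0,  where D(n) = (r+n)(r+n-1) + (14/5)(r+n) + (-2/5).
  a_n = [2 a_{n-1} + 1 a_{n-2}] / D(n).
Since the indicial polynomial factors as (r - r_1)(r - r_2), D(n) = (r_1 + n - r_1)(r_1 + n - r_2) = n(n + 11/5).
Evaluating step by step (a_0 = 1):
  n = 1: D(1) = 1(1 + 11/5) = 16/5; numerator = 2(1) = 2; a_1 = (2)/(16/5) = 5/8
  n = 2: D(2) = 2(2 + 11/5) = 42/5; numerator = 2(5/8) + 1(1) = 9/4; a_2 = (9/4)/(42/5) = 15/56
  n = 3: D(3) = 3(3 + 11/5) = 78/5; numerator = 2(15/56) + 1(5/8) = 65/56; a_3 = (65/56)/(78/5) = 25/336
  n = 4: D(4) = 4(4 + 11/5) = 124/5; numerator = 2(25/336) + 1(15/56) = 5/12; a_4 = (5/12)/(124/5) = 25/1488

r = 1/5; a_0 = 1; a_1 = 5/8; a_2 = 15/56; a_3 = 25/336; a_4 = 25/1488


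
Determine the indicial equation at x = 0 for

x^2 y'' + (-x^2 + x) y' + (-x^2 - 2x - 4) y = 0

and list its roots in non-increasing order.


Divide by x^2 to reach normal form y'' + P_1(x) y' + P_2(x) y = 0 with P_1(x) = -1 + 1/x and P_2(x) = -1 - 2/x - 4/x^2.
x = 0 is a singular point because the y'-coefficient -1 + 1/x has a pole at x = 0 and the y-coefficient -1 - 2/x - 4/x^2 has a pole at x = 0.
It is a regular singular point because x P_1(x) = p(x) = 1 - x and x^2 P_2(x) = q(x) = -x^2 - 2x - 4 are polynomials, hence analytic at x = 0.
p(0) = 1,  q(0) = -4.
Indicial equation: r(r-1) + p(0) r + q(0) = 0, i.e. r^2 + (p(0) - 1) r + q(0) = 0, i.e. r^2 - 4 = 0.
Discriminant: (0)^2 - 4(-4) = 16, so r = (0 ± 4)/2.
Solving: r_1 = 2, r_2 = -2.

indicial: r^2 - 4 = 0; roots r_1 = 2, r_2 = -2


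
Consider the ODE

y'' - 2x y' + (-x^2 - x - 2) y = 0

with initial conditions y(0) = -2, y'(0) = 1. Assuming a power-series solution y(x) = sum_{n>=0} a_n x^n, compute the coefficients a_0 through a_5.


Ansatz: y(x) = sum_{n>=0} a_n x^n, so y'(x) = sum_{n>=1} n a_n x^(n-1) and y''(x) = sum_{n>=2} n(n-1) a_n x^(n-2).
Substitute into P(x) y'' + Q(x) y' + R(x) y = 0 with P(x) = 1, Q(x) = -2x, R(x) = -x^2 - x - 2, and match powers of x.
Initial conditions: a_0 = -2, a_1 = 1.
Setting the coefficient of each power of x to zero and solving order by order (substituting the coefficients already found):
  x^0: 2 a_2 - 2 a_0 = 0  ->  2 a_2 = 2 a_0 = -4  ->  a_2 = -2
  x^1: 6 a_3 - 4 a_1 - a_0 = 0  ->  6 a_3 = 4 a_1 + a_0 = 2  ->  a_3 = 1/3
  x^2: 12 a_4 - 6 a_2 - a_1 - a_0 = 0  ->  12 a_4 = 6 a_2 + a_1 + a_0 = -13  ->  a_4 = -13/12
  x^3: 20 a_5 - 8 a_3 - a_2 - a_1 = 0  ->  20 a_5 = 8 a_3 + a_2 + a_1 = 5/3  ->  a_5 = 1/12
Truncated series: y(x) = -2 + x - 2 x^2 + (1/3) x^3 - (13/12) x^4 + (1/12) x^5 + O(x^6).

a_0 = -2; a_1 = 1; a_2 = -2; a_3 = 1/3; a_4 = -13/12; a_5 = 1/12


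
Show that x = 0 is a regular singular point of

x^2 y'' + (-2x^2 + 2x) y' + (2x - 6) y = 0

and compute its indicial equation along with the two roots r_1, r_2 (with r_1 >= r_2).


Divide by x^2 to reach normal form y'' + P_1(x) y' + P_2(x) y = 0 with P_1(x) = -2 + 2/x and P_2(x) = 2/x - 6/x^2.
x = 0 is a singular point because the y'-coefficient -2 + 2/x has a pole at x = 0 and the y-coefficient 2/x - 6/x^2 has a pole at x = 0.
It is a regular singular point because x P_1(x) = p(x) = 2 - 2x and x^2 P_2(x) = q(x) = 2x - 6 are polynomials, hence analytic at x = 0.
p(0) = 2,  q(0) = -6.
Indicial equation: r(r-1) + p(0) r + q(0) = 0, i.e. r^2 + (p(0) - 1) r + q(0) = 0, i.e. r^2 + 1 r - 6 = 0.
Discriminant: (1)^2 - 4(-6) = 25, so r = (-1 ± 5)/2.
Solving: r_1 = 2, r_2 = -3.

indicial: r^2 + 1 r - 6 = 0; roots r_1 = 2, r_2 = -3


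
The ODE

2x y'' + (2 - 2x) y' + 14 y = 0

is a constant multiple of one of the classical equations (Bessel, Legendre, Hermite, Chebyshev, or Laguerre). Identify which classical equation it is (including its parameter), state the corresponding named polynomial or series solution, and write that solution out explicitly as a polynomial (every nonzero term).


All three coefficients share the factor 2; dividing through by 2 gives  x y'' + (1 - x) y' + 7 y = 0.
This matches the Laguerre equation x y'' + (1 - x) y' + n y = 0 with n = 7; the polynomial solution is L_7(x).
With y = sum_k a_k x^k, matching x^k gives (k+1)k a_{k+1} + (k+1) a_{k+1} - k a_k + n a_k = 0, i.e. (k+1)^2 a_{k+1} = (k - n) a_k = (k - 7) a_k. The right side vanishes at k = 7, so the series terminates at degree 7.
Standard normalization L_n(0) = 1 gives a_0 = 1. Work upward with a_{k+1} = (k - 7) a_k / (k+1)^2:
  a_1 = (0 - 7)(1) / 1^2 = -7/1 = -7
  a_2 = (1 - 7)(-7) / 2^2 = 42/4 = 21/2
  a_3 = (2 - 7)(21/2) / 3^2 = (-105/2)/9 = -35/6
  a_4 = (3 - 7)(-35/6) / 4^2 = (70/3)/16 = 35/24
  a_5 = (4 - 7)(35/24) / 5^2 = (-35/8)/25 = -7/40
  a_6 = (5 - 7)(-7/40) / 6^2 = (7/20)/36 = 7/720
  a_7 = (6 - 7)(7/720) / 7^2 = (-7/720)/49 = -1/5040
Hence L_7(x) = -x^7/5040 + 7 x^6/720 - 7 x^5/40 + 35 x^4/24 - 35 x^3/6 + 21 x^2/2 - 7 x + 1.

L_7(x); series = -x^7/5040 + 7 x^6/720 - 7 x^5/40 + 35 x^4/24 - 35 x^3/6 + 21 x^2/2 - 7 x + 1
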